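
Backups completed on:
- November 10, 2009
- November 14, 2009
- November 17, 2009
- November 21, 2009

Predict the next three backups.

November 24, 2009; November 28, 2009; December 1, 2009

The gap pattern 4, 3, 4 repeats every 2 events.
These are the Tuesdays and Saturdays of each week.
Next Tuesday: November 24, 2009.
The following Saturday is November 28, 2009.
Next Tuesday: December 1, 2009.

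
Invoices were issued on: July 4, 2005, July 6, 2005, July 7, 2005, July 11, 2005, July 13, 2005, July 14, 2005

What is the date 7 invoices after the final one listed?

August 1, 2005

Gaps: 2, 1, 4, 2, 1 days — not constant, but cyclic with period 3.
The events fall on every Monday, Wednesday and Thursday.
Next Monday: July 18, 2005.
Next Wednesday: July 20, 2005.
Next Thursday: July 21, 2005.
The following Monday is July 25, 2005.
The following Wednesday is July 27, 2005.
Next Thursday: July 28, 2005.
The following Monday is August 1, 2005.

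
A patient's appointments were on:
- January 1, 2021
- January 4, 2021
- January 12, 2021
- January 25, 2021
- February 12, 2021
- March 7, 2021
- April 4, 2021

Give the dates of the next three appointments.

May 7, 2021; June 14, 2021; July 27, 2021

The spacing grows by 5 each time: 3, 8, 13, 18, 23, 28 days.
Next gap: 33 days. April 4, 2021 + 33 days = May 7, 2021.
Next gap: 38 days. May 7, 2021 + 38 days = June 14, 2021.
Next gap: 43 days. June 14, 2021 + 43 days = July 27, 2021.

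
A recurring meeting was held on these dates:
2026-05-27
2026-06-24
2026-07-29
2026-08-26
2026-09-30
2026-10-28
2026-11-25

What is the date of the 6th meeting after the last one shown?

2027-05-26

Every date is a Wednesday; gaps 28, 35, 28, 35, 28, 28 days.
Each is the last Wednesday of its month (at least one falls on the 29th or later, ruling out '4th Wednesday').
Last Wednesday of December 2026: 2026-12-30.
Last Wednesday of January 2027: 2027-01-27.
February 2027 ends with Wednesday 2027-02-24.
March 2027 ends with Wednesday 2027-03-31.
April 2027 ends with Wednesday 2027-04-28.
May 2027 ends with Wednesday 2027-05-26.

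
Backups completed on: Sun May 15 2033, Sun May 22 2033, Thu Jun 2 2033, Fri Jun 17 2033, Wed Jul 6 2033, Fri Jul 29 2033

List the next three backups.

The spacing grows by 4 each time: 7, 11, 15, 19, 23 days.
Next gap: 27 days. Fri Jul 29 2033 + 27 days = Thu Aug 25 2033.
Next gap: 31 days. Thu Aug 25 2033 + 31 days = Sun Sep 25 2033.
Next gap: 35 days. Sun Sep 25 2033 + 35 days = Sun Oct 30 2033.

Thu Aug 25 2033, Sun Sep 25 2033, Sun Oct 30 2033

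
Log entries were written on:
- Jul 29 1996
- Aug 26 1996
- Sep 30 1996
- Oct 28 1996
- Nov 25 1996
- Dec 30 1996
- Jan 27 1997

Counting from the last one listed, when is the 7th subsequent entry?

All Mondays; the gaps (28, 35, 28, 28, 35, 28) vary with month length.
This is the last Monday of each month.
February 1997 ends with Monday Feb 24 1997.
Last Monday of March 1997: Mar 31 1997.
Last Monday of April 1997: Apr 28 1997.
Last Monday of May 1997: May 26 1997.
Last Monday of June 1997: Jun 30 1997.
July 1997 ends with Monday Jul 28 1997.
August 1997 ends with Monday Aug 25 1997.

Aug 25 1997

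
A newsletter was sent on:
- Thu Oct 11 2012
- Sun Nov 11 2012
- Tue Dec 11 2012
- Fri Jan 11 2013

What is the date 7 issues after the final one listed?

Each date is the 11th; the gaps (31, 30, 31) track the month lengths.
The rule is the 11th of each month.
Next: February 2013 → Mon Feb 11 2013.
March 2013: Mon Mar 11 2013.
Next: April 2013 → Thu Apr 11 2013.
Next: May 2013 → Sat May 11 2013.
Next: June 2013 → Tue Jun 11 2013.
Next: July 2013 → Thu Jul 11 2013.
Next: August 2013 → Sun Aug 11 2013.

Sun Aug 11 2013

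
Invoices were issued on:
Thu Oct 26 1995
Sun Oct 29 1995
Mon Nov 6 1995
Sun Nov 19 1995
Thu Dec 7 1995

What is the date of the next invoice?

Intervals are 3, 8, 13, 18 days — an arithmetic progression with common difference 5.
Next gap: 23 days. Thu Dec 7 1995 + 23 days = Sat Dec 30 1995.

Sat Dec 30 1995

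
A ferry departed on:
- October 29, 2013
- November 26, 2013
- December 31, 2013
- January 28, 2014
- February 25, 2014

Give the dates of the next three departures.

March 25, 2014; April 29, 2014; May 27, 2014

All Tuesdays; the gaps (28, 35, 28, 28) vary with month length.
This is the last Tuesday of each month.
Last Tuesday of March 2014: March 25, 2014.
Last Tuesday of April 2014: April 29, 2014.
May 2014 ends with Tuesday May 27, 2014.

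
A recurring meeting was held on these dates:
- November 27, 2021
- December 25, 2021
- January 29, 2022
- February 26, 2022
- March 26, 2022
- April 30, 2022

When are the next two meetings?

May 28, 2022; June 25, 2022

These are Saturdays with 28, 35, 28, 28, 35-day gaps.
Each is the final Saturday of its month — January 29, 2022 is past the 28th, so '4th Saturday' doesn't fit.
Last Saturday of May 2022: May 28, 2022.
Last Saturday of June 2022: June 25, 2022.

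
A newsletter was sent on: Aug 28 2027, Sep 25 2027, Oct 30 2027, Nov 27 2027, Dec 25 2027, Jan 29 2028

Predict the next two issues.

Feb 26 2028, Mar 25 2028

All Saturdays; the gaps (28, 35, 28, 28, 35) vary with month length.
This is the last Saturday of each month.
Last Saturday of February 2028: Feb 26 2028.
March 2028 ends with Saturday Mar 25 2028.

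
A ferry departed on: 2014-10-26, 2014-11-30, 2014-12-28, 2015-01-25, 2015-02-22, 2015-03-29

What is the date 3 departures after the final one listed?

Every date is a Sunday; gaps 35, 28, 28, 28, 35 days.
Each is the last Sunday of its month (at least one falls on the 29th or later, ruling out '4th Sunday').
April 2015 ends with Sunday 2015-04-26.
Last Sunday of May 2015: 2015-05-31.
June 2015 ends with Sunday 2015-06-28.

2015-06-28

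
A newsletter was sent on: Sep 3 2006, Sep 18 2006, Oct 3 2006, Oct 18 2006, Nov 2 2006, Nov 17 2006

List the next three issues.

Every event comes 15 days after the last (15, 15, 15, 15, 15).
Nov 17 2006 + 15 days = Dec 2 2006.
Dec 2 2006 + 15 days = Dec 17 2006.
Dec 17 2006 + 15 days = Jan 1 2007.

Dec 2 2006, Dec 17 2006, Jan 1 2007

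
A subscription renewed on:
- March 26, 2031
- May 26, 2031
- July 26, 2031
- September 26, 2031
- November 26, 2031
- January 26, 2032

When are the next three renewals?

Each date is the 26th; the gaps (61, 61, 62, 61, 61) track the month lengths.
The rule is the 26th of every 2 months.
Next: March 2032 → March 26, 2032.
Next: May 2032 → May 26, 2032.
July 2032: July 26, 2032.

March 26, 2032; May 26, 2032; July 26, 2032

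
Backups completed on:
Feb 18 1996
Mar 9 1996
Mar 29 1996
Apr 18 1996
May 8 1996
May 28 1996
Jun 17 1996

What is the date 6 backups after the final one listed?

Every event comes 20 days after the last (20, 20, 20, 20, 20, 20).
Jun 17 1996 + 20 days = Jul 7 1996.
Jul 7 1996 + 20 days = Jul 27 1996.
Jul 27 1996 + 20 days = Aug 16 1996.
Aug 16 1996 + 20 days = Sep 5 1996.
Sep 5 1996 + 20 days = Sep 25 1996.
Sep 25 1996 + 20 days = Oct 15 1996.

Oct 15 1996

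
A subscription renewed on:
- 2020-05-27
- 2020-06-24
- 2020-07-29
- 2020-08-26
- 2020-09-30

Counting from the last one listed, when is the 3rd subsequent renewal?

2020-12-30

These are Wednesdays with 28, 35, 28, 35-day gaps.
Each is the final Wednesday of its month — 2020-07-29 is past the 28th, so '4th Wednesday' doesn't fit.
Last Wednesday of October 2020: 2020-10-28.
November 2020 ends with Wednesday 2020-11-25.
December 2020 ends with Wednesday 2020-12-30.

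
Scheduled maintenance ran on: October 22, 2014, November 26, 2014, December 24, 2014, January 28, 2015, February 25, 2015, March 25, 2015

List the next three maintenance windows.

April 22, 2015; May 27, 2015; June 24, 2015

All dates are Wednesdays, 35, 28, 35, 28, 28 days apart.
Specifically, the 4th Wednesday of each month.
4th Wednesday of April 2015: April 22, 2015.
4th Wednesday of May 2015: May 27, 2015.
4th Wednesday of June 2015: June 24, 2015.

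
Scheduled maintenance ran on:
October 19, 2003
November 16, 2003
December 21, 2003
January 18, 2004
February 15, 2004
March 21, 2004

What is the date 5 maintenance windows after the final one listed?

These are Sundays at 28- or 35-day spacing (28, 35, 28, 28, 35).
The pattern: 3rd Sunday of the month.
April 2004 — 3rd Sunday is April 18, 2004.
3rd Sunday of May 2004: May 16, 2004.
3rd Sunday of June 2004: June 20, 2004.
3rd Sunday of July 2004: July 18, 2004.
3rd Sunday of August 2004: August 15, 2004.

August 15, 2004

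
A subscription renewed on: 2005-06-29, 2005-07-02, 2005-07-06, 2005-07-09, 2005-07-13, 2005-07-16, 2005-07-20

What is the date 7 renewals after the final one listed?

The gap pattern 3, 4, 3, 4, 3, 4 repeats every 2 events.
These are the Wednesdays and Saturdays of each week.
The following Saturday is 2005-07-23.
The following Wednesday is 2005-07-27.
Next Saturday: 2005-07-30.
Next Wednesday: 2005-08-03.
The following Saturday is 2005-08-06.
Next Wednesday: 2005-08-10.
The following Saturday is 2005-08-13.

2005-08-13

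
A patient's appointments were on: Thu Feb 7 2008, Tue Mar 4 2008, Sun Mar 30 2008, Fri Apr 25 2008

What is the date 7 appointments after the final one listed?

Fri Oct 24 2008

The spacing is 26, 26, 26 days — always 26 days.
Fri Apr 25 2008 + 26 days = Wed May 21 2008.
Wed May 21 2008 + 26 days = Mon Jun 16 2008.
Mon Jun 16 2008 + 26 days = Sat Jul 12 2008.
Sat Jul 12 2008 + 26 days = Thu Aug 7 2008.
Thu Aug 7 2008 + 26 days = Tue Sep 2 2008.
Tue Sep 2 2008 + 26 days = Sun Sep 28 2008.
Sun Sep 28 2008 + 26 days = Fri Oct 24 2008.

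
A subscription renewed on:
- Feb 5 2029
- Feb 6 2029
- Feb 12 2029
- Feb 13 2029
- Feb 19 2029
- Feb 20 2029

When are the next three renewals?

Every event lands on a Monday or Tuesday (gaps cycle 1, 6, 1, 6, 1).
So the schedule is: every Monday and Tuesday.
Next Monday: Feb 26 2029.
The following Tuesday is Feb 27 2029.
Next Monday: Mar 5 2029.

Feb 26 2029, Feb 27 2029, Mar 5 2029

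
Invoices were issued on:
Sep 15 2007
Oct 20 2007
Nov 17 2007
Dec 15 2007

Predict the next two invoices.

All dates are Saturdays, 35, 28, 28 days apart.
Specifically, the 3rd Saturday of each month.
January 2008 — 3rd Saturday is Jan 19 2008.
February 2008 — 3rd Saturday is Feb 16 2008.

Jan 19 2008, Feb 16 2008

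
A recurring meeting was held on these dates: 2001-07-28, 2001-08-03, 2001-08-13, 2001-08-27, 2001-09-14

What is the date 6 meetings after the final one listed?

Gaps: 6, 10, 14, 18 days — each gap is 4 larger than the previous one.
Next gap: 22 days. 2001-09-14 + 22 days = 2001-10-06.
Next gap: 26 days. 2001-10-06 + 26 days = 2001-11-01.
Next gap: 30 days. 2001-11-01 + 30 days = 2001-12-01.
Next gap: 34 days. 2001-12-01 + 34 days = 2002-01-04.
Next gap: 38 days. 2002-01-04 + 38 days = 2002-02-11.
Next gap: 42 days. 2002-02-11 + 42 days = 2002-03-25.

2002-03-25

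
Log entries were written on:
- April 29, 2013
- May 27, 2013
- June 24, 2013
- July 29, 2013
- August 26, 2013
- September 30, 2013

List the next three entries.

October 28, 2013; November 25, 2013; December 30, 2013

Every date is a Monday; gaps 28, 28, 35, 28, 35 days.
Each is the last Monday of its month (at least one falls on the 29th or later, ruling out '4th Monday').
Last Monday of October 2013: October 28, 2013.
Last Monday of November 2013: November 25, 2013.
December 2013 ends with Monday December 30, 2013.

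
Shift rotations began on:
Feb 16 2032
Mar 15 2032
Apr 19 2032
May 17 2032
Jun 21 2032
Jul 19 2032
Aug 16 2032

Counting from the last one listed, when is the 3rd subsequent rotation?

All dates are Mondays, 28, 35, 28, 35, 28, 28 days apart.
Specifically, the 3rd Monday of each month.
3rd Monday of September 2032: Sep 20 2032.
October 2032 — 3rd Monday is Oct 18 2032.
November 2032 — 3rd Monday is Nov 15 2032.

Nov 15 2032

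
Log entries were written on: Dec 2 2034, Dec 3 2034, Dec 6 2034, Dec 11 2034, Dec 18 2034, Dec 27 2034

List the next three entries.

Jan 7 2035, Jan 20 2035, Feb 4 2035

The spacing grows by 2 each time: 1, 3, 5, 7, 9 days.
Next gap: 11 days. Dec 27 2034 + 11 days = Jan 7 2035.
Next gap: 13 days. Jan 7 2035 + 13 days = Jan 20 2035.
Next gap: 15 days. Jan 20 2035 + 15 days = Feb 4 2035.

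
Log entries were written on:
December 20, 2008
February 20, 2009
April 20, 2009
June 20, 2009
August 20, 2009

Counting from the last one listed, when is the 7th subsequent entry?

The day-of-month is always 20 (62, 59, 61, 61 days between events).
So this recurs on the 20th of every 2 months.
Next: October 2009 → October 20, 2009.
December 2009: December 20, 2009.
Next: February 2010 → February 20, 2010.
April 2010: April 20, 2010.
Next: June 2010 → June 20, 2010.
August 2010: August 20, 2010.
October 2010: October 20, 2010.

October 20, 2010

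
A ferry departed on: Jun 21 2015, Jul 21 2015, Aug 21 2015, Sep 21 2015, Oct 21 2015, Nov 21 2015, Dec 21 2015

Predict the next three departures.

Jan 21 2016, Feb 21 2016, Mar 21 2016

The day-of-month is always 21 (30, 31, 31, 30, 31, 30 days between events).
So this recurs on the 21st of each month.
Next: January 2016 → Jan 21 2016.
Next: February 2016 → Feb 21 2016.
March 2016: Mar 21 2016.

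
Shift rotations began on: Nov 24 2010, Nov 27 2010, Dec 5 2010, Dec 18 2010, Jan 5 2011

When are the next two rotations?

Jan 28 2011, Feb 25 2011

Intervals are 3, 8, 13, 18 days — an arithmetic progression with common difference 5.
Next gap: 23 days. Jan 5 2011 + 23 days = Jan 28 2011.
Next gap: 28 days. Jan 28 2011 + 28 days = Feb 25 2011.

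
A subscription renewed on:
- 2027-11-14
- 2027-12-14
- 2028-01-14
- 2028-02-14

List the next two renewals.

2028-03-14, 2028-04-14

Gaps: 30, 31, 31 days — not constant. Every event is on the 14th of the month.
Pattern: the 14th of each month.
Next: March 2028 → 2028-03-14.
Next: April 2028 → 2028-04-14.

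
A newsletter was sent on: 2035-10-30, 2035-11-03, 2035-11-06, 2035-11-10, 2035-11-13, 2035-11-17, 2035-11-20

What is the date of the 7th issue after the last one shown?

2035-12-15

The gap pattern 4, 3, 4, 3, 4, 3 repeats every 2 events.
These are the Tuesdays and Saturdays of each week.
The following Saturday is 2035-11-24.
The following Tuesday is 2035-11-27.
The following Saturday is 2035-12-01.
Next Tuesday: 2035-12-04.
The following Saturday is 2035-12-08.
The following Tuesday is 2035-12-11.
Next Saturday: 2035-12-15.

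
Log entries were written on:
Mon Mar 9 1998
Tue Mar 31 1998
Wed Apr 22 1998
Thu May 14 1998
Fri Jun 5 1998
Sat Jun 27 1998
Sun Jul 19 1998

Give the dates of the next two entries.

Mon Aug 10 1998, Tue Sep 1 1998

Every event comes 22 days after the last (22, 22, 22, 22, 22, 22).
Sun Jul 19 1998 + 22 days = Mon Aug 10 1998.
Mon Aug 10 1998 + 22 days = Tue Sep 1 1998.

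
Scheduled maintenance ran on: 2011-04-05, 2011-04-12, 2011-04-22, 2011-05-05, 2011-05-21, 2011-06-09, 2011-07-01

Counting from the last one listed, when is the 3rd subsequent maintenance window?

2011-09-23

The spacing grows by 3 each time: 7, 10, 13, 16, 19, 22 days.
Next gap: 25 days. 2011-07-01 + 25 days = 2011-07-26.
Next gap: 28 days. 2011-07-26 + 28 days = 2011-08-23.
Next gap: 31 days. 2011-08-23 + 31 days = 2011-09-23.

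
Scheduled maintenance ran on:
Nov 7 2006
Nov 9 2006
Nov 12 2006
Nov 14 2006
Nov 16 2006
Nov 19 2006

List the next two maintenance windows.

Nov 21 2006, Nov 23 2006

Every event lands on a Tuesday or Thursday or Sunday (gaps cycle 2, 3, 2, 2, 3).
So the schedule is: every Tuesday, Thursday and Sunday.
Next Tuesday: Nov 21 2006.
The following Thursday is Nov 23 2006.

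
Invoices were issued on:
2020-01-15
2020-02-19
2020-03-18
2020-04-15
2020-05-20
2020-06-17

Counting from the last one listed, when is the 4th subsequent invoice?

2020-10-21

These are Wednesdays at 28- or 35-day spacing (35, 28, 28, 35, 28).
The pattern: 3rd Wednesday of the month.
July 2020 — 3rd Wednesday is 2020-07-15.
August 2020 — 3rd Wednesday is 2020-08-19.
3rd Wednesday of September 2020: 2020-09-16.
3rd Wednesday of October 2020: 2020-10-21.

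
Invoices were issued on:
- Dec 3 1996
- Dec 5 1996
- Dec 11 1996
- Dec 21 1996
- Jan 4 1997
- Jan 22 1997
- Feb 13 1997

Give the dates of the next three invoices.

Intervals are 2, 6, 10, 14, 18, 22 days — an arithmetic progression with common difference 4.
Next gap: 26 days. Feb 13 1997 + 26 days = Mar 11 1997.
Next gap: 30 days. Mar 11 1997 + 30 days = Apr 10 1997.
Next gap: 34 days. Apr 10 1997 + 34 days = May 14 1997.

Mar 11 1997, Apr 10 1997, May 14 1997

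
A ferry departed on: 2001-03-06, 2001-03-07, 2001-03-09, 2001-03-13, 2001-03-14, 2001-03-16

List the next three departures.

Gaps: 1, 2, 4, 1, 2 days — not constant, but cyclic with period 3.
The events fall on every Tuesday, Wednesday and Friday.
The following Tuesday is 2001-03-20.
Next Wednesday: 2001-03-21.
Next Friday: 2001-03-23.

2001-03-20, 2001-03-21, 2001-03-23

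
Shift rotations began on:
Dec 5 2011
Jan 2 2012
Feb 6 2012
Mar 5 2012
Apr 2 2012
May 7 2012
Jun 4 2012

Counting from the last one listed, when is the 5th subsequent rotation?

Nov 5 2012

Gaps: 28, 35, 28, 28, 35, 28 days — a mix of 28 and 35. Every date is a Monday.
Each is the 1st Monday of its month.
July 2012 — 1st Monday is Jul 2 2012.
August 2012 — 1st Monday is Aug 6 2012.
1st Monday of September 2012: Sep 3 2012.
1st Monday of October 2012: Oct 1 2012.
1st Monday of November 2012: Nov 5 2012.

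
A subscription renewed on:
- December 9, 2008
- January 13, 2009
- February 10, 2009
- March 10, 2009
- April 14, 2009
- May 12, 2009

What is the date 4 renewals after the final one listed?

September 8, 2009

These are Tuesdays at 28- or 35-day spacing (35, 28, 28, 35, 28).
The pattern: 2nd Tuesday of the month.
2nd Tuesday of June 2009: June 9, 2009.
July 2009 — 2nd Tuesday is July 14, 2009.
August 2009 — 2nd Tuesday is August 11, 2009.
2nd Tuesday of September 2009: September 8, 2009.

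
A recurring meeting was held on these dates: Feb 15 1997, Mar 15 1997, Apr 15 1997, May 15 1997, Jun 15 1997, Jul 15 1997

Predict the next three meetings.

Each date is the 15th; the gaps (28, 31, 30, 31, 30) track the month lengths.
The rule is the 15th of each month.
August 1997: Aug 15 1997.
September 1997: Sep 15 1997.
October 1997: Oct 15 1997.

Aug 15 1997, Sep 15 1997, Oct 15 1997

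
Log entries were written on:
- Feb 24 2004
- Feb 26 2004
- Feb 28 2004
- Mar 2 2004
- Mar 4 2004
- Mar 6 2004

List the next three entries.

The gap pattern 2, 2, 3, 2, 2 repeats every 3 events.
These are the Tuesdays, Thursdays and Saturdays of each week.
Next Tuesday: Mar 9 2004.
Next Thursday: Mar 11 2004.
The following Saturday is Mar 13 2004.

Mar 9 2004, Mar 11 2004, Mar 13 2004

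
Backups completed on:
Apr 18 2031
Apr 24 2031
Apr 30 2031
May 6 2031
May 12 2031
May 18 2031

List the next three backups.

May 24 2031, May 30 2031, Jun 5 2031

Gaps between consecutive events: 6, 6, 6, 6, 6 days — a constant 6-day interval.
May 18 2031 + 6 days = May 24 2031.
May 24 2031 + 6 days = May 30 2031.
May 30 2031 + 6 days = Jun 5 2031.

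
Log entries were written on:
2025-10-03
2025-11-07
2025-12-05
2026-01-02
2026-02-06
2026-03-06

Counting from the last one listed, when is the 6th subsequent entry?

2026-09-04

These are Fridays at 28- or 35-day spacing (35, 28, 28, 35, 28).
The pattern: 1st Friday of the month.
1st Friday of April 2026: 2026-04-03.
1st Friday of May 2026: 2026-05-01.
June 2026 — 1st Friday is 2026-06-05.
1st Friday of July 2026: 2026-07-03.
August 2026 — 1st Friday is 2026-08-07.
1st Friday of September 2026: 2026-09-04.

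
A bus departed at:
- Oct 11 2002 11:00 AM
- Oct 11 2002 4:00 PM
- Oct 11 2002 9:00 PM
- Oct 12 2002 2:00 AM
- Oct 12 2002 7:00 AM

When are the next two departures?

Oct 12 2002 12:00 PM, Oct 12 2002 5:00 PM

Gaps: 5, 5, 5, 5 hours — each event is 5 hours after the previous one.
Oct 12 2002 7:00 AM + 5 h = Oct 12 2002 12:00 PM.
Oct 12 2002 12:00 PM + 5 h = Oct 12 2002 5:00 PM.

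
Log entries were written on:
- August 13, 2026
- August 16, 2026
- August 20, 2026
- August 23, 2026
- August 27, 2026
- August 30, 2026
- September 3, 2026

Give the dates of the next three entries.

Every event lands on a Thursday or Sunday (gaps cycle 3, 4, 3, 4, 3, 4).
So the schedule is: every Thursday and Sunday.
Next Sunday: September 6, 2026.
Next Thursday: September 10, 2026.
Next Sunday: September 13, 2026.

September 6, 2026; September 10, 2026; September 13, 2026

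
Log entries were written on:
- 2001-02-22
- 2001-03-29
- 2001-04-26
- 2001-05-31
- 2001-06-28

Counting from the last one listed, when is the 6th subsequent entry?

Every date is a Thursday; gaps 35, 28, 35, 28 days.
Each is the last Thursday of its month (at least one falls on the 29th or later, ruling out '4th Thursday').
July 2001 ends with Thursday 2001-07-26.
Last Thursday of August 2001: 2001-08-30.
September 2001 ends with Thursday 2001-09-27.
October 2001 ends with Thursday 2001-10-25.
November 2001 ends with Thursday 2001-11-29.
December 2001 ends with Thursday 2001-12-27.

2001-12-27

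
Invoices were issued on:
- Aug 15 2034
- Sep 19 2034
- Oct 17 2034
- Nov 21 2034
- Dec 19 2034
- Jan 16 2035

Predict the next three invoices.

Feb 20 2035, Mar 20 2035, Apr 17 2035

All dates are Tuesdays, 35, 28, 35, 28, 28 days apart.
Specifically, the 3rd Tuesday of each month.
February 2035 — 3rd Tuesday is Feb 20 2035.
3rd Tuesday of March 2035: Mar 20 2035.
April 2035 — 3rd Tuesday is Apr 17 2035.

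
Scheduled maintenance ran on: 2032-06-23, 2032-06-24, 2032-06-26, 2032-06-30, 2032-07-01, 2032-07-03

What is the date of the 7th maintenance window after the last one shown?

The gap pattern 1, 2, 4, 1, 2 repeats every 3 events.
These are the Wednesdays, Thursdays and Saturdays of each week.
The following Wednesday is 2032-07-07.
Next Thursday: 2032-07-08.
The following Saturday is 2032-07-10.
Next Wednesday: 2032-07-14.
Next Thursday: 2032-07-15.
The following Saturday is 2032-07-17.
The following Wednesday is 2032-07-21.

2032-07-21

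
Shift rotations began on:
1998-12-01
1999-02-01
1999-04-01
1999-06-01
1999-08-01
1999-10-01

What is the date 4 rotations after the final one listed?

2000-06-01

Each date is the 1st; the gaps (62, 59, 61, 61, 61) track the month lengths.
The rule is the 1st of every 2 months.
December 1999: 1999-12-01.
Next: February 2000 → 2000-02-01.
April 2000: 2000-04-01.
Next: June 2000 → 2000-06-01.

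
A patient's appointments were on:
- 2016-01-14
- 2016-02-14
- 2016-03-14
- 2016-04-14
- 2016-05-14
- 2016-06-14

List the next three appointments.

2016-07-14, 2016-08-14, 2016-09-14

Each date is the 14th; the gaps (31, 29, 31, 30, 31) track the month lengths.
The rule is the 14th of each month.
July 2016: 2016-07-14.
Next: August 2016 → 2016-08-14.
Next: September 2016 → 2016-09-14.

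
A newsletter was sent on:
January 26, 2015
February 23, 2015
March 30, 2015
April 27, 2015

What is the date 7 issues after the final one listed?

November 30, 2015

All Mondays; the gaps (28, 35, 28) vary with month length.
This is the last Monday of each month.
Last Monday of May 2015: May 25, 2015.
June 2015 ends with Monday June 29, 2015.
July 2015 ends with Monday July 27, 2015.
August 2015 ends with Monday August 31, 2015.
Last Monday of September 2015: September 28, 2015.
October 2015 ends with Monday October 26, 2015.
Last Monday of November 2015: November 30, 2015.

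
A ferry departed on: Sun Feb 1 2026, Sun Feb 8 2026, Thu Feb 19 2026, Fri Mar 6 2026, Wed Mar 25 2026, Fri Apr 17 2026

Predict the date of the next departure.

Thu May 14 2026

Intervals are 7, 11, 15, 19, 23 days — an arithmetic progression with common difference 4.
Next gap: 27 days. Fri Apr 17 2026 + 27 days = Thu May 14 2026.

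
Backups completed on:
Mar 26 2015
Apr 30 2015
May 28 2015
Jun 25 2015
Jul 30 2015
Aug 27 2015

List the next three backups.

All Thursdays; the gaps (35, 28, 28, 35, 28) vary with month length.
This is the last Thursday of each month.
Last Thursday of September 2015: Sep 24 2015.
October 2015 ends with Thursday Oct 29 2015.
November 2015 ends with Thursday Nov 26 2015.

Sep 24 2015, Oct 29 2015, Nov 26 2015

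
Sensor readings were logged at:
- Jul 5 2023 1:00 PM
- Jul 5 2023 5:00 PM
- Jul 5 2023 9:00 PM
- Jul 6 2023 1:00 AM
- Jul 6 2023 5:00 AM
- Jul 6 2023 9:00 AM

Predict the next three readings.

Spacing: 4, 4, 4, 4, 4 h — constant 4 h.
Jul 6 2023 9:00 AM + 4 h = Jul 6 2023 1:00 PM.
Jul 6 2023 1:00 PM + 4 h = Jul 6 2023 5:00 PM.
Jul 6 2023 5:00 PM + 4 h = Jul 6 2023 9:00 PM.

Jul 6 2023 1:00 PM, Jul 6 2023 5:00 PM, Jul 6 2023 9:00 PM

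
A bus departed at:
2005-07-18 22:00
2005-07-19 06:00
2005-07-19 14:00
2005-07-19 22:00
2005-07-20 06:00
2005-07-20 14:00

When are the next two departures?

2005-07-20 22:00, 2005-07-21 06:00

Gaps: 8, 8, 8, 8, 8 hours — each event is 8 hours after the previous one.
2005-07-20 14:00 + 8 h = 2005-07-20 22:00.
2005-07-20 22:00 + 8 h = 2005-07-21 06:00.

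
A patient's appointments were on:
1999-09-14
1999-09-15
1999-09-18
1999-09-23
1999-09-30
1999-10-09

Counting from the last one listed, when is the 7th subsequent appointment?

Gaps: 1, 3, 5, 7, 9 days — each gap is 2 larger than the previous one.
Next gap: 11 days. 1999-10-09 + 11 days = 1999-10-20.
Next gap: 13 days. 1999-10-20 + 13 days = 1999-11-02.
Next gap: 15 days. 1999-11-02 + 15 days = 1999-11-17.
Next gap: 17 days. 1999-11-17 + 17 days = 1999-12-04.
Next gap: 19 days. 1999-12-04 + 19 days = 1999-12-23.
Next gap: 21 days. 1999-12-23 + 21 days = 2000-01-13.
Next gap: 23 days. 2000-01-13 + 23 days = 2000-02-05.

2000-02-05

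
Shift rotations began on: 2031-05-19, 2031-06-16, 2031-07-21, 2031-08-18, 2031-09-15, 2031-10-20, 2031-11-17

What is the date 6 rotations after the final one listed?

Gaps: 28, 35, 28, 28, 35, 28 days — a mix of 28 and 35. Every date is a Monday.
Each is the 3rd Monday of its month.
3rd Monday of December 2031: 2031-12-15.
3rd Monday of January 2032: 2032-01-19.
February 2032 — 3rd Monday is 2032-02-16.
March 2032 — 3rd Monday is 2032-03-15.
April 2032 — 3rd Monday is 2032-04-19.
3rd Monday of May 2032: 2032-05-17.

2032-05-17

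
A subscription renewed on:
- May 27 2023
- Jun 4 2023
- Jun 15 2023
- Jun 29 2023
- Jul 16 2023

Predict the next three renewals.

Gaps: 8, 11, 14, 17 days — each gap is 3 larger than the previous one.
Next gap: 20 days. Jul 16 2023 + 20 days = Aug 5 2023.
Next gap: 23 days. Aug 5 2023 + 23 days = Aug 28 2023.
Next gap: 26 days. Aug 28 2023 + 26 days = Sep 23 2023.

Aug 5 2023, Aug 28 2023, Sep 23 2023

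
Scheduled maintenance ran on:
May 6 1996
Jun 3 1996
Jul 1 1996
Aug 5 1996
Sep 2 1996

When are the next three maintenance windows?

Oct 7 1996, Nov 4 1996, Dec 2 1996

All dates are Mondays, 28, 28, 35, 28 days apart.
Specifically, the 1st Monday of each month.
October 1996 — 1st Monday is Oct 7 1996.
1st Monday of November 1996: Nov 4 1996.
1st Monday of December 1996: Dec 2 1996.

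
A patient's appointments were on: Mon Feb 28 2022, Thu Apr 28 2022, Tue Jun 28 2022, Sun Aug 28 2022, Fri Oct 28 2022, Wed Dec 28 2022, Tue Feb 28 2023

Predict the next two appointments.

Fri Apr 28 2023, Wed Jun 28 2023

The day-of-month is always 28 (59, 61, 61, 61, 61, 62 days between events).
So this recurs on the 28th of every 2 months.
April 2023: Fri Apr 28 2023.
June 2023: Wed Jun 28 2023.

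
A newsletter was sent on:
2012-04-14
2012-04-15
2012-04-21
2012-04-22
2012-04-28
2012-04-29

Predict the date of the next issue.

2012-05-05

The gap pattern 1, 6, 1, 6, 1 repeats every 2 events.
These are the Saturdays and Sundays of each week.
The following Saturday is 2012-05-05.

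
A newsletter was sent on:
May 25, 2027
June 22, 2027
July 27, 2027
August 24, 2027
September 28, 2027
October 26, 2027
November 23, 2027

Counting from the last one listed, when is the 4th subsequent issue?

March 28, 2028

Gaps: 28, 35, 28, 35, 28, 28 days — a mix of 28 and 35. Every date is a Tuesday.
Each is the 4th Tuesday of its month.
December 2027 — 4th Tuesday is December 28, 2027.
January 2028 — 4th Tuesday is January 25, 2028.
February 2028 — 4th Tuesday is February 22, 2028.
4th Tuesday of March 2028: March 28, 2028.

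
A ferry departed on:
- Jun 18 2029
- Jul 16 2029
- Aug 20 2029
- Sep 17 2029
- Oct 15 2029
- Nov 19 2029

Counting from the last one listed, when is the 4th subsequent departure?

Mar 18 2030

Gaps: 28, 35, 28, 28, 35 days — a mix of 28 and 35. Every date is a Monday.
Each is the 3rd Monday of its month.
December 2029 — 3rd Monday is Dec 17 2029.
January 2030 — 3rd Monday is Jan 21 2030.
3rd Monday of February 2030: Feb 18 2030.
3rd Monday of March 2030: Mar 18 2030.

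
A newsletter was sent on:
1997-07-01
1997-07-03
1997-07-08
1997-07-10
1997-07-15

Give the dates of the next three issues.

The gap pattern 2, 5, 2, 5 repeats every 2 events.
These are the Tuesdays and Thursdays of each week.
The following Thursday is 1997-07-17.
The following Tuesday is 1997-07-22.
Next Thursday: 1997-07-24.

1997-07-17, 1997-07-22, 1997-07-24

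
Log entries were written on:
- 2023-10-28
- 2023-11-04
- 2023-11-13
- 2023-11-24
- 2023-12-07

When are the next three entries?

2023-12-22, 2024-01-08, 2024-01-27

The spacing grows by 2 each time: 7, 9, 11, 13 days.
Next gap: 15 days. 2023-12-07 + 15 days = 2023-12-22.
Next gap: 17 days. 2023-12-22 + 17 days = 2024-01-08.
Next gap: 19 days. 2024-01-08 + 19 days = 2024-01-27.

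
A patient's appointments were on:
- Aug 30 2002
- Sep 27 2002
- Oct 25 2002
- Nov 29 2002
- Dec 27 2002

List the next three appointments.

All Fridays; the gaps (28, 28, 35, 28) vary with month length.
This is the last Friday of each month.
Last Friday of January 2003: Jan 31 2003.
Last Friday of February 2003: Feb 28 2003.
March 2003 ends with Friday Mar 28 2003.

Jan 31 2003, Feb 28 2003, Mar 28 2003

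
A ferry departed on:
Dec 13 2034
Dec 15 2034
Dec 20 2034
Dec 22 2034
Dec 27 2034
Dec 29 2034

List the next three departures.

Jan 3 2035, Jan 5 2035, Jan 10 2035

Gaps: 2, 5, 2, 5, 2 days — not constant, but cyclic with period 2.
The events fall on every Wednesday and Friday.
The following Wednesday is Jan 3 2035.
Next Friday: Jan 5 2035.
The following Wednesday is Jan 10 2035.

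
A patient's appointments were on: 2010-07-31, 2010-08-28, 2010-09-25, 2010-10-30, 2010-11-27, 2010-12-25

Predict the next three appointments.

2011-01-29, 2011-02-26, 2011-03-26

All Saturdays; the gaps (28, 28, 35, 28, 28) vary with month length.
This is the last Saturday of each month.
January 2011 ends with Saturday 2011-01-29.
Last Saturday of February 2011: 2011-02-26.
March 2011 ends with Saturday 2011-03-26.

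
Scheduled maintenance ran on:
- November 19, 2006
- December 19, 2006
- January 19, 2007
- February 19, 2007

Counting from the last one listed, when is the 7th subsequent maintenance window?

Gaps: 30, 31, 31 days — not constant. Every event is on the 19th of the month.
Pattern: the 19th of each month.
March 2007: March 19, 2007.
April 2007: April 19, 2007.
May 2007: May 19, 2007.
June 2007: June 19, 2007.
July 2007: July 19, 2007.
August 2007: August 19, 2007.
Next: September 2007 → September 19, 2007.

September 19, 2007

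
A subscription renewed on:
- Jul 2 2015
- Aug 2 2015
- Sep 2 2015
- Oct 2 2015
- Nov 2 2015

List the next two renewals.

The day-of-month is always 2 (31, 31, 30, 31 days between events).
So this recurs on the 2nd of each month.
December 2015: Dec 2 2015.
Next: January 2016 → Jan 2 2016.

Dec 2 2015, Jan 2 2016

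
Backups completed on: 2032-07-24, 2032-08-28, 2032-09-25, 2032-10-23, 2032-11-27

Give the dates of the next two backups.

These are Saturdays at 28- or 35-day spacing (35, 28, 28, 35).
The pattern: 4th Saturday of the month.
4th Saturday of December 2032: 2032-12-25.
4th Saturday of January 2033: 2033-01-22.

2032-12-25, 2033-01-22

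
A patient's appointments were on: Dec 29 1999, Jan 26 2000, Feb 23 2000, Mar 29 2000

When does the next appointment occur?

Every date is a Wednesday; gaps 28, 28, 35 days.
Each is the last Wednesday of its month (at least one falls on the 29th or later, ruling out '4th Wednesday').
Last Wednesday of April 2000: Apr 26 2000.

Apr 26 2000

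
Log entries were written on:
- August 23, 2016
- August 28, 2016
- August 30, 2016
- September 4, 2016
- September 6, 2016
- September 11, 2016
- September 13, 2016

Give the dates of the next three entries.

September 18, 2016; September 20, 2016; September 25, 2016

Every event lands on a Tuesday or Sunday (gaps cycle 5, 2, 5, 2, 5, 2).
So the schedule is: every Tuesday and Sunday.
Next Sunday: September 18, 2016.
Next Tuesday: September 20, 2016.
The following Sunday is September 25, 2016.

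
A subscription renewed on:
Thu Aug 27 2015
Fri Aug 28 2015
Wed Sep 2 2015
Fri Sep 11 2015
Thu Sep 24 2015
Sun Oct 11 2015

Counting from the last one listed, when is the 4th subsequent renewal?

Wed Jan 27 2016

Gaps: 1, 5, 9, 13, 17 days — each gap is 4 larger than the previous one.
Next gap: 21 days. Sun Oct 11 2015 + 21 days = Sun Nov 1 2015.
Next gap: 25 days. Sun Nov 1 2015 + 25 days = Thu Nov 26 2015.
Next gap: 29 days. Thu Nov 26 2015 + 29 days = Fri Dec 25 2015.
Next gap: 33 days. Fri Dec 25 2015 + 33 days = Wed Jan 27 2016.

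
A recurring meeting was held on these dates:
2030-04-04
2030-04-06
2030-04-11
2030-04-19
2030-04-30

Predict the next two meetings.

Intervals are 2, 5, 8, 11 days — an arithmetic progression with common difference 3.
Next gap: 14 days. 2030-04-30 + 14 days = 2030-05-14.
Next gap: 17 days. 2030-05-14 + 17 days = 2030-05-31.

2030-05-14, 2030-05-31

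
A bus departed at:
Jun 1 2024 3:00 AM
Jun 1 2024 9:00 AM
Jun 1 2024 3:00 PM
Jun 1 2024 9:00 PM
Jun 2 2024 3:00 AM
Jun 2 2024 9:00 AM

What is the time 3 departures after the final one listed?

Jun 3 2024 3:00 AM

The interval is a steady 6 hours (6, 6, 6, 6, 6).
Jun 2 2024 9:00 AM + 6 h = Jun 2 2024 3:00 PM.
Jun 2 2024 3:00 PM + 6 h = Jun 2 2024 9:00 PM.
Jun 2 2024 9:00 PM + 6 h = Jun 3 2024 3:00 AM.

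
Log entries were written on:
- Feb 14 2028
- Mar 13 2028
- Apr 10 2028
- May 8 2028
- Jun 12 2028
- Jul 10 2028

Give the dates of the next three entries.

Aug 14 2028, Sep 11 2028, Oct 9 2028

All dates are Mondays, 28, 28, 28, 35, 28 days apart.
Specifically, the 2nd Monday of each month.
2nd Monday of August 2028: Aug 14 2028.
2nd Monday of September 2028: Sep 11 2028.
2nd Monday of October 2028: Oct 9 2028.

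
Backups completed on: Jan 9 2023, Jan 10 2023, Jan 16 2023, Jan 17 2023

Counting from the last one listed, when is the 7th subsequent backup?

The gap pattern 1, 6, 1 repeats every 2 events.
These are the Mondays and Tuesdays of each week.
The following Monday is Jan 23 2023.
Next Tuesday: Jan 24 2023.
The following Monday is Jan 30 2023.
Next Tuesday: Jan 31 2023.
Next Monday: Feb 6 2023.
The following Tuesday is Feb 7 2023.
The following Monday is Feb 13 2023.

Feb 13 2023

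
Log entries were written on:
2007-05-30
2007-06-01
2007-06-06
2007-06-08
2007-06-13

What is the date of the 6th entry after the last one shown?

The gap pattern 2, 5, 2, 5 repeats every 2 events.
These are the Wednesdays and Fridays of each week.
Next Friday: 2007-06-15.
Next Wednesday: 2007-06-20.
Next Friday: 2007-06-22.
The following Wednesday is 2007-06-27.
Next Friday: 2007-06-29.
Next Wednesday: 2007-07-04.

2007-07-04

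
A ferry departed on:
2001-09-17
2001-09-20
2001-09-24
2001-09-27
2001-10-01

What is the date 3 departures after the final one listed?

2001-10-11

Every event lands on a Monday or Thursday (gaps cycle 3, 4, 3, 4).
So the schedule is: every Monday and Thursday.
The following Thursday is 2001-10-04.
Next Monday: 2001-10-08.
The following Thursday is 2001-10-11.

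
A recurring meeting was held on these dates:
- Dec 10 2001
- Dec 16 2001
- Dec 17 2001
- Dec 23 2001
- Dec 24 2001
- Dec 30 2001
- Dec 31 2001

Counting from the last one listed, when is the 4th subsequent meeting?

Gaps: 6, 1, 6, 1, 6, 1 days — not constant, but cyclic with period 2.
The events fall on every Monday and Sunday.
Next Sunday: Jan 6 2002.
The following Monday is Jan 7 2002.
The following Sunday is Jan 13 2002.
The following Monday is Jan 14 2002.

Jan 14 2002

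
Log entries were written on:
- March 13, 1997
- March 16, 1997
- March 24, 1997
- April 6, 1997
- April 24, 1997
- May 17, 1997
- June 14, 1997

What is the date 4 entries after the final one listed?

Gaps: 3, 8, 13, 18, 23, 28 days — each gap is 5 larger than the previous one.
Next gap: 33 days. June 14, 1997 + 33 days = July 17, 1997.
Next gap: 38 days. July 17, 1997 + 38 days = August 24, 1997.
Next gap: 43 days. August 24, 1997 + 43 days = October 6, 1997.
Next gap: 48 days. October 6, 1997 + 48 days = November 23, 1997.

November 23, 1997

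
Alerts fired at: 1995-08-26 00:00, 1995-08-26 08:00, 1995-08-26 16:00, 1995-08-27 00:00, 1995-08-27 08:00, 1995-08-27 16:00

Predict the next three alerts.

The interval is a steady 8 hours (8, 8, 8, 8, 8).
1995-08-27 16:00 + 8 h = 1995-08-28 00:00.
1995-08-28 00:00 + 8 h = 1995-08-28 08:00.
1995-08-28 08:00 + 8 h = 1995-08-28 16:00.

1995-08-28 00:00, 1995-08-28 08:00, 1995-08-28 16:00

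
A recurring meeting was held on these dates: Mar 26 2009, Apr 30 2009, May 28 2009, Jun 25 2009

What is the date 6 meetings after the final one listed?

Dec 31 2009

All Thursdays; the gaps (35, 28, 28) vary with month length.
This is the last Thursday of each month.
July 2009 ends with Thursday Jul 30 2009.
August 2009 ends with Thursday Aug 27 2009.
Last Thursday of September 2009: Sep 24 2009.
Last Thursday of October 2009: Oct 29 2009.
November 2009 ends with Thursday Nov 26 2009.
Last Thursday of December 2009: Dec 31 2009.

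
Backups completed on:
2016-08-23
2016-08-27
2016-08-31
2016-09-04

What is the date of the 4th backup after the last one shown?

Gaps between consecutive events: 4, 4, 4 days — a constant 4-day interval.
2016-09-04 + 4 days = 2016-09-08.
2016-09-08 + 4 days = 2016-09-12.
2016-09-12 + 4 days = 2016-09-16.
2016-09-16 + 4 days = 2016-09-20.

2016-09-20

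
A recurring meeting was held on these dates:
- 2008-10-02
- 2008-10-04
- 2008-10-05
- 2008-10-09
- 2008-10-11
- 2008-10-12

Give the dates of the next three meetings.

Every event lands on a Thursday or Saturday or Sunday (gaps cycle 2, 1, 4, 2, 1).
So the schedule is: every Thursday, Saturday and Sunday.
The following Thursday is 2008-10-16.
The following Saturday is 2008-10-18.
Next Sunday: 2008-10-19.

2008-10-16, 2008-10-18, 2008-10-19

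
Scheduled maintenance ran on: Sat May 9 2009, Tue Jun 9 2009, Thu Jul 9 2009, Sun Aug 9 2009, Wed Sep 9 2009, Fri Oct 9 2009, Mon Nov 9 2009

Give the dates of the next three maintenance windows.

The day-of-month is always 9 (31, 30, 31, 31, 30, 31 days between events).
So this recurs on the 9th of each month.
Next: December 2009 → Wed Dec 9 2009.
Next: January 2010 → Sat Jan 9 2010.
Next: February 2010 → Tue Feb 9 2010.

Wed Dec 9 2009, Sat Jan 9 2010, Tue Feb 9 2010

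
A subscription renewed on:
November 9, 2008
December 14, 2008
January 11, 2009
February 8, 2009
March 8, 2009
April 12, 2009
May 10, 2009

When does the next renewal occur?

June 14, 2009

These are Sundays at 28- or 35-day spacing (35, 28, 28, 28, 35, 28).
The pattern: 2nd Sunday of the month.
2nd Sunday of June 2009: June 14, 2009.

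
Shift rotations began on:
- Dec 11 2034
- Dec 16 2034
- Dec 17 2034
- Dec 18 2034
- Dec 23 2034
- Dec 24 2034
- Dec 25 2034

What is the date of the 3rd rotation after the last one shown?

Jan 1 2035

The gap pattern 5, 1, 1, 5, 1, 1 repeats every 3 events.
These are the Mondays, Saturdays and Sundays of each week.
Next Saturday: Dec 30 2034.
Next Sunday: Dec 31 2034.
Next Monday: Jan 1 2035.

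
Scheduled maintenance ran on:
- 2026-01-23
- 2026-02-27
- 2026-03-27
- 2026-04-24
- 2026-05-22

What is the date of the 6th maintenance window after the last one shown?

2026-11-27

These are Fridays at 28- or 35-day spacing (35, 28, 28, 28).
The pattern: 4th Friday of the month.
June 2026 — 4th Friday is 2026-06-26.
July 2026 — 4th Friday is 2026-07-24.
August 2026 — 4th Friday is 2026-08-28.
September 2026 — 4th Friday is 2026-09-25.
October 2026 — 4th Friday is 2026-10-23.
November 2026 — 4th Friday is 2026-11-27.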